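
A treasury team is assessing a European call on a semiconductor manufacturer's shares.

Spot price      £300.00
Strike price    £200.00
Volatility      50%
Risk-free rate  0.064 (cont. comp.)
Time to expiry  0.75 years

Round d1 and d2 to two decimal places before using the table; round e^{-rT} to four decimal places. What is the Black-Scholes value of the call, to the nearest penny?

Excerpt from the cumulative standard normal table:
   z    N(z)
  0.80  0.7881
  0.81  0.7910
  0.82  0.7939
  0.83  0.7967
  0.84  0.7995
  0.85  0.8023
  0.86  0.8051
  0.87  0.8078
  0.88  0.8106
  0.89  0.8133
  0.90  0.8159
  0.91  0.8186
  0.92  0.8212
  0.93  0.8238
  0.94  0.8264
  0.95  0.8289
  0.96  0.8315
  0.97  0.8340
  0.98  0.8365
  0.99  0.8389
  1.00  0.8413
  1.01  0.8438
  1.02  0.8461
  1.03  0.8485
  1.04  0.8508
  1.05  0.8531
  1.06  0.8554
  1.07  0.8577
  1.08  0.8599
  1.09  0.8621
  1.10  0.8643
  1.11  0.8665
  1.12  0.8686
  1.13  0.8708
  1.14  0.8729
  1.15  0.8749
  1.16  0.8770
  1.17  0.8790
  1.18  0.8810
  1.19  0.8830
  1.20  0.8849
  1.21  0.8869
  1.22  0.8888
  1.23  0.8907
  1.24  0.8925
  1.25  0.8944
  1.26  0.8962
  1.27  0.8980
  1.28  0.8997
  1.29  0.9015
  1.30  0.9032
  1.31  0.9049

£116.99

σ√T = 0.5 × 0.8660 = 0.4330
d₁ = [ln(300/200) + (0.064 + 0.5²/2)·0.75] / 0.4330 = [0.4055 + 0.1417] / 0.4330 = 1.2637 ⇒ 1.26
d₂ = d₁ − σ√T = 1.2637 − 0.4330 = 0.8307 ⇒ 0.83
e^(−rT) = e^(−0.064·0.75) = 0.9531
C = 300·N(1.26) − 200·0.9531·N(0.83) = 300·0.8962 − 200·0.9531·0.7967 = 268.8600 − 151.8670 = 116.9930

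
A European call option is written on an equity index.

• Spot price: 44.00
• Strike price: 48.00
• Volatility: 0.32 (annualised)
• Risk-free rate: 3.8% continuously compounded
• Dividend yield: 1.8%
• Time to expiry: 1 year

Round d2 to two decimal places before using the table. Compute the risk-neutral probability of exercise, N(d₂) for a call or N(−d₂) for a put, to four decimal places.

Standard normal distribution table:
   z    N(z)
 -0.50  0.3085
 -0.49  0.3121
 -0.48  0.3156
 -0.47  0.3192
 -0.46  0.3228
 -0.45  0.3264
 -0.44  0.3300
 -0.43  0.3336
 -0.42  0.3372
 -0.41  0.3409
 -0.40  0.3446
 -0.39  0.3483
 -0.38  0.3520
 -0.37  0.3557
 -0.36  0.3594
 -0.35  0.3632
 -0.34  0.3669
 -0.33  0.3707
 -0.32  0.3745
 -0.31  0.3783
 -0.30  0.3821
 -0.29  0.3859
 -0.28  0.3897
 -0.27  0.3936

0.3557

T = 1;  σ√T = 0.3200
ln(S/K) + (r − q + σ²/2)T = ln(44/48) + (0.038 − 0.018 + 0.32²/2)·1 = -0.0870 + 0.0712 = -0.0158
d₁ = -0.0158 / 0.3200 = -0.0494 ⇒ -0.05
d₂ = d₁ − σ√T = -0.0494 − 0.3200 = -0.3694 ⇒ -0.37
Risk-neutral Pr[S_T > K] = N(d₂) = N(-0.37) = 0.3557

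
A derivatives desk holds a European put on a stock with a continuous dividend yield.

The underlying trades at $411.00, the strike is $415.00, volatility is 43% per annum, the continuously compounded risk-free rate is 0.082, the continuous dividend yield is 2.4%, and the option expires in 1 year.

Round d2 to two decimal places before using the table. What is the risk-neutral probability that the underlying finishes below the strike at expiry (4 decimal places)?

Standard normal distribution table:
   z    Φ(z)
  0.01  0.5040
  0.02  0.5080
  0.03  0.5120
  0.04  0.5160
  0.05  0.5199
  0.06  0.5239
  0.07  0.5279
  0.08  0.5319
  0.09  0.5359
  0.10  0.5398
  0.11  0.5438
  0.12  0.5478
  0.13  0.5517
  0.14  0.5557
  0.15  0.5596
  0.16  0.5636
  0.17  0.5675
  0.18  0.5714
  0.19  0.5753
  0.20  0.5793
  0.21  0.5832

0.5398

σ√T = 0.43·√1 = 0.4300
d₁ = [ln(411/415) + (0.082 − 0.024 + 0.43²/2)·1] / 0.4300 = [-0.0097 + 0.1505] / 0.4300 = 0.3274 which rounds to 0.33
d₂ = d₁ − σ√T = 0.3274 − 0.4300 = -0.1026 which rounds to -0.10
Pr(exercise) under Q = N(−d₂) = N(0.10) = 0.5398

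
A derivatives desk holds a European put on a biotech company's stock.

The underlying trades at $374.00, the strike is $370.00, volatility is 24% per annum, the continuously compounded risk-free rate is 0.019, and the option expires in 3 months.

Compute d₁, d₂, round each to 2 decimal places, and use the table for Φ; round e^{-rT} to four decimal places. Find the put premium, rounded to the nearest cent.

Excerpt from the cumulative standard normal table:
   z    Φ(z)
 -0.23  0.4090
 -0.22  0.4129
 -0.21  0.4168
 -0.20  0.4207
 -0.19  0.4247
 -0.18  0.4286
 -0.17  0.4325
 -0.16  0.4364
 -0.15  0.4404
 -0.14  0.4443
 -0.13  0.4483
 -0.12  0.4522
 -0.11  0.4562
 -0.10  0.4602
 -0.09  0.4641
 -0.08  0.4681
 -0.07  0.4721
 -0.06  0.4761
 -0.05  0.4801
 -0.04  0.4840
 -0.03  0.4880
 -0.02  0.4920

$15.02

σ√T = 0.24 × 0.5000 = 0.1200
d₁ = [ln(374/370) + (0.019 + 0.24²/2)·0.25] / 0.1200 = [0.0108 + 0.0119] / 0.1200 = 0.1892 ⇒ 0.19
d₂ = d₁ − σ√T = 0.1892 − 0.1200 = 0.0692 ⇒ 0.07
exp(−rT) = exp(−0.019·0.25) = 0.9953
N(−d₂) = N(-0.07) = 0.4721;  N(−d₁) = N(-0.19) = 0.4247
P = 370·0.9953·0.4721 − 374·0.4247 = 173.8560 − 158.8378 = 15.0182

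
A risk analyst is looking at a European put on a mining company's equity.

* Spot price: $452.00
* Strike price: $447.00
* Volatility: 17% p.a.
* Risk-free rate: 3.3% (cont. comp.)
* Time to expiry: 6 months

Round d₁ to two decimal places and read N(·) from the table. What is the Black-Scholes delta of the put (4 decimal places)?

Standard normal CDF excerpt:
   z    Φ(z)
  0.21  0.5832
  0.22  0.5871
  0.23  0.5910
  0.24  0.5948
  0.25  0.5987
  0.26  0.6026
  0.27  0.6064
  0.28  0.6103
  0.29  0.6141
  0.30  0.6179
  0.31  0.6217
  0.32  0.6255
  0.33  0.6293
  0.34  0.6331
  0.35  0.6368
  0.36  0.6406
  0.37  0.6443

-0.3859

T = 0.5;  σ√T = 0.1202
ln(S/K) + (r + σ²/2)T = ln(452/447) + (0.033 + 0.17²/2)·0.5 = 0.0111 + 0.0237 = 0.0348
d₁ = 0.0348 / 0.1202 = 0.2899 which rounds to 0.29
N(d₁) = N(0.29) = 0.6141
Δ_put = N(d₁) − 1 = 0.6141 − 1 = -0.3859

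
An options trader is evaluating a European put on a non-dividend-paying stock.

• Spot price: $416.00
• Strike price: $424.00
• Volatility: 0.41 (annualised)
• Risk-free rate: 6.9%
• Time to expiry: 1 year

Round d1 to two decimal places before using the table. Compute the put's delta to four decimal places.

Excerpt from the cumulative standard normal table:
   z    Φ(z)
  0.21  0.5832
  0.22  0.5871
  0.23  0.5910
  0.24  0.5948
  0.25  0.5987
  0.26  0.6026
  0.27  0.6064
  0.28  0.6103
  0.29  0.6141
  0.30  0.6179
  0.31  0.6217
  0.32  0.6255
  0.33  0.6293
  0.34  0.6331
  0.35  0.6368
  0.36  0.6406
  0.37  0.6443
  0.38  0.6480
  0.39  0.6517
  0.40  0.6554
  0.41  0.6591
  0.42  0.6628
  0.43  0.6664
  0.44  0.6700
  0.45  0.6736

-0.3707

σ√T = 0.41·√1 = 0.4100
d₁ = [ln(416/424) + (0.069 + 0.41²/2)·1] / 0.4100 = [-0.0190 + 0.1530] / 0.4100 = 0.3268 → 0.33
N(d₁) = N(0.33) = 0.6293
Δ_put = N(d₁) − 1 = 0.6293 − 1 = -0.3707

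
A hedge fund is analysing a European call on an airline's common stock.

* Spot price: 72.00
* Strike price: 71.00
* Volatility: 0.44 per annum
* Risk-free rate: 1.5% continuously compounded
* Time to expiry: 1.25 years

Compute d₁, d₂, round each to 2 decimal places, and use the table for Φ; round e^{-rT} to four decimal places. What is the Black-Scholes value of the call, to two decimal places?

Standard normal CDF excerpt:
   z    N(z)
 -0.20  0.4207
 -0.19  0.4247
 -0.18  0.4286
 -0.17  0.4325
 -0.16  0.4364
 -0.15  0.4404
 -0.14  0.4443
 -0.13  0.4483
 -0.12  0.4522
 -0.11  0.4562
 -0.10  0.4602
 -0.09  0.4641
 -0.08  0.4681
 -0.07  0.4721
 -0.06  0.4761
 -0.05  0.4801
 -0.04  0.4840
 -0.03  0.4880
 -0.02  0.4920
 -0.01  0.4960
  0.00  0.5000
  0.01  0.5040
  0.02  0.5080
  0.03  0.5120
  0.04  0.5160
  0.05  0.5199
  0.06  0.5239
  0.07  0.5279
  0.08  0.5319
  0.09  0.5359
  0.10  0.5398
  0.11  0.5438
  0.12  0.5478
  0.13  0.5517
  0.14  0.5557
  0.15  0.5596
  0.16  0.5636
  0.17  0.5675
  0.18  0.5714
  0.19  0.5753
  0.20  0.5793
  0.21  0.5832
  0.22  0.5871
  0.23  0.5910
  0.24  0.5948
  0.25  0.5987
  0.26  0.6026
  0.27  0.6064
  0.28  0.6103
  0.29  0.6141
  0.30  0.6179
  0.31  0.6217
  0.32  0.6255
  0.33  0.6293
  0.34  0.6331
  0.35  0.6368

σ√T = 0.44 × 1.1180 = 0.4919
d₁ = [ln(72/71) + (0.015 + 0.44²/2)·1.25] / 0.4919 = [0.0140 + 0.1397] / 0.4919 = 0.3125 ≈ 0.31
d₂ = d₁ − σ√T = 0.3125 − 0.4919 = -0.1794 ≈ -0.18
e^(−rT) = e^(−0.015·1.25) = 0.9814
C = 72·N(0.31) − 71·0.9814·N(-0.18) = 72·0.6217 − 71·0.9814·0.4286 = 44.7624 − 29.8646 = 14.8978

14.90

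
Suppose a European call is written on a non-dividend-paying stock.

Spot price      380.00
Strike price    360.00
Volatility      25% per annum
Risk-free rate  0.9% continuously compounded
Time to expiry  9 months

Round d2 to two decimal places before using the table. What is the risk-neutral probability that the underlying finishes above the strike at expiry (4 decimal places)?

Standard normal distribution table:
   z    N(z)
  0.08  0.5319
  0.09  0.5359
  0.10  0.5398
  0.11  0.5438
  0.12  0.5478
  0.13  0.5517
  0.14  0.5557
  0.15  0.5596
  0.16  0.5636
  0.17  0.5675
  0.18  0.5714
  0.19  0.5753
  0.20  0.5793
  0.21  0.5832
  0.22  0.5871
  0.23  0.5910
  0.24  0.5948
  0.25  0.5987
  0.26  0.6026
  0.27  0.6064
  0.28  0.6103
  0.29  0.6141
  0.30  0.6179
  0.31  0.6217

0.5675

σ√T = 0.25 × 0.8660 = 0.2165
d₁ = [ln(380/360) + (0.009 + 0.25²/2)·0.75] / 0.2165 = [0.0541 + 0.0302] / 0.2165 = 0.3892 ⇒ 0.39
d₂ = d₁ − σ√T = 0.3892 − 0.2165 = 0.1726 ⇒ 0.17
Pr(exercise) under Q = N(d₂) = 0.5675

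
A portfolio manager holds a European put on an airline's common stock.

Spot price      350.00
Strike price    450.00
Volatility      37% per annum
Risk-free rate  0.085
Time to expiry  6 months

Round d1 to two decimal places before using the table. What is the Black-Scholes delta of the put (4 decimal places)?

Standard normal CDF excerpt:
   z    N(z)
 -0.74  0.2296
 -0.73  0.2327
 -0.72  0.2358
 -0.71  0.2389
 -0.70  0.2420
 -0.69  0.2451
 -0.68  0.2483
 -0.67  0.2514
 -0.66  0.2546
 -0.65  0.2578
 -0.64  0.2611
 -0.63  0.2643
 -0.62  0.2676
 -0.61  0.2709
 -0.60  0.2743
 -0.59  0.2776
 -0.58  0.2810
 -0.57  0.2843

-0.7486

σ√T = 0.37·√0.5 = 0.2616
d₁ = [ln(350/450) + (0.085 + 0.37²/2)·0.5] / 0.2616 = [-0.2513 + 0.0767] / 0.2616 = -0.6673 ≈ -0.67
N(d₁) = N(-0.67) = 0.2514
Δ_put = N(d₁) − 1 = 0.2514 − 1 = -0.7486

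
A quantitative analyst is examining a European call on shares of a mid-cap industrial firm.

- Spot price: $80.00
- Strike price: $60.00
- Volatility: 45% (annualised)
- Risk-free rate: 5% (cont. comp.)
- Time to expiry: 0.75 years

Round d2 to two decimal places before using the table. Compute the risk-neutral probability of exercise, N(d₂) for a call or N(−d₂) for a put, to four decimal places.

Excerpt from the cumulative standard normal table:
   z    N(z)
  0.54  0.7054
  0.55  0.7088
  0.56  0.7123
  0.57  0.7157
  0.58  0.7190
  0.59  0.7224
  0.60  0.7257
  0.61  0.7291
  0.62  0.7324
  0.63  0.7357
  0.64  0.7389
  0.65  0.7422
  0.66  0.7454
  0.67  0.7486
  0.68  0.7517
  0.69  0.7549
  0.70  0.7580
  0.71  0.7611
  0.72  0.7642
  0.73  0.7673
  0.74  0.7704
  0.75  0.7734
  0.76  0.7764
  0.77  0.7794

σ√T = 0.45·√0.75 = 0.3897
d₁ = [ln(80/60) + (0.05 + ½·0.45²)·0.75] / (σ√T) = (0.2877 + 0.1134) / 0.3897 = 1.0293 → 1.03
d₂ = 1.0293 − 0.3897 = 0.6396 → 0.64
Risk-neutral Pr[S_T > K] = N(d₂) = N(0.64) = 0.7389

0.7389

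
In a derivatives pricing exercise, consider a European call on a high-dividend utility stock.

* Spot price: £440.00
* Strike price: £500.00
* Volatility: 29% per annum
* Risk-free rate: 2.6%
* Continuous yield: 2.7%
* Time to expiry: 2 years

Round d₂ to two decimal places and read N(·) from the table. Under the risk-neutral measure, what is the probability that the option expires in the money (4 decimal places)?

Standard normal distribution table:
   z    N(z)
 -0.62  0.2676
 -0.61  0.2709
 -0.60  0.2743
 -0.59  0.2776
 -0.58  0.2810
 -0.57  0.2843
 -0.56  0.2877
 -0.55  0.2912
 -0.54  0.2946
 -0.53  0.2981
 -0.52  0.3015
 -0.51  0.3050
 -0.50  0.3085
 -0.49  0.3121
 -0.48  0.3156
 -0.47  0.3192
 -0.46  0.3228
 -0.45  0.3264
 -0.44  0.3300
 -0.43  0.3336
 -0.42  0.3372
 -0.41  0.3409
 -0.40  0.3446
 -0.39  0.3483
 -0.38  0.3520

σ√T = 0.29·√2 = 0.4101
ln(S/K) + (r − q + σ²/2)T = ln(440/500) + (0.026 − 0.027 + 0.29²/2)·2 = -0.1278 + 0.0821 = -0.0457
d₁ = -0.0457 / 0.4101 = -0.1115 which rounds to -0.11
d₂ = d₁ − σ√T = -0.1115 − 0.4101 = -0.5216 which rounds to -0.52
Risk-neutral Pr[S_T > K] = N(d₂) = N(-0.52) = 0.3015

0.3015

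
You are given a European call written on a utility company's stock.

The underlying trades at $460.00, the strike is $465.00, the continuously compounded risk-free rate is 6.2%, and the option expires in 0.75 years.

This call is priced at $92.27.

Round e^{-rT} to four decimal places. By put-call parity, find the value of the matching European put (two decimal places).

$76.16

exp(−rT) = exp(−0.062·0.75) = 0.9546
Put-call parity: C − P = S − K·e^(−rT) = 460 − 465·0.9546 = 460 − 443.8890 = 16.1110
P = C − (C − P) = 92.27 − (16.1110) = 76.1590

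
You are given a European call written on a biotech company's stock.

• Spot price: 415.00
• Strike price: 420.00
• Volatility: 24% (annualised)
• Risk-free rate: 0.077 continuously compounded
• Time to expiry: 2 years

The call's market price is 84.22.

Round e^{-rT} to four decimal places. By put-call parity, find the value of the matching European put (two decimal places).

exp(−rT) = exp(−0.077·2) = 0.8573
Put-call parity: C − P = S − K·e^(−rT) = 415 − 420·0.8573 = 415 − 360.0660 = 54.9340
P = C − (C − P) = 84.22 − (54.9340) = 29.2860

29.29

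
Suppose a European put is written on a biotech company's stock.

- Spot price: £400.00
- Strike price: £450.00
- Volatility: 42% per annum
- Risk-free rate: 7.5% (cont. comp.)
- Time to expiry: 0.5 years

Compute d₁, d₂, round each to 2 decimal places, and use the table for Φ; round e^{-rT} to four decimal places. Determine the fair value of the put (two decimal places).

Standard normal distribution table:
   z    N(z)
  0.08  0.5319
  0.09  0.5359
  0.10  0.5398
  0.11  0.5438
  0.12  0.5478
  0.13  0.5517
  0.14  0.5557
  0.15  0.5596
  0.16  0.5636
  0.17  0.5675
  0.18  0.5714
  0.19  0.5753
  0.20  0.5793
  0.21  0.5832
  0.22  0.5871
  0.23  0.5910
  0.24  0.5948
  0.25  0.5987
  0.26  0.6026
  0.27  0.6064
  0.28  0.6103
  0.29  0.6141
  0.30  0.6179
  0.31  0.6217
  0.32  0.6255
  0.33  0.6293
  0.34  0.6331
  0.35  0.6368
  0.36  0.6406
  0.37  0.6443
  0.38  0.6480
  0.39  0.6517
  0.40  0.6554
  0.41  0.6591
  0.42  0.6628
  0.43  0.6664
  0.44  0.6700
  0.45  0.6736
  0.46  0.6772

£68.16

T = 0.5;  σ√T = 0.2970
d₁ = [ln(400/450) + (0.075 + 0.42²/2)·0.5] / 0.2970 = [-0.1178 + 0.0816] / 0.2970 = -0.1218 ≈ -0.12
d₂ = d₁ − σ√T = -0.1218 − 0.2970 = -0.4188 ≈ -0.42
exp(−rT) = exp(−0.075·0.5) = 0.9632
N(−d₂) = N(0.42) = 0.6628;  N(−d₁) = N(0.12) = 0.5478
P = 450·0.9632·0.6628 − 400·0.5478 = 287.2840 − 219.1200 = 68.1640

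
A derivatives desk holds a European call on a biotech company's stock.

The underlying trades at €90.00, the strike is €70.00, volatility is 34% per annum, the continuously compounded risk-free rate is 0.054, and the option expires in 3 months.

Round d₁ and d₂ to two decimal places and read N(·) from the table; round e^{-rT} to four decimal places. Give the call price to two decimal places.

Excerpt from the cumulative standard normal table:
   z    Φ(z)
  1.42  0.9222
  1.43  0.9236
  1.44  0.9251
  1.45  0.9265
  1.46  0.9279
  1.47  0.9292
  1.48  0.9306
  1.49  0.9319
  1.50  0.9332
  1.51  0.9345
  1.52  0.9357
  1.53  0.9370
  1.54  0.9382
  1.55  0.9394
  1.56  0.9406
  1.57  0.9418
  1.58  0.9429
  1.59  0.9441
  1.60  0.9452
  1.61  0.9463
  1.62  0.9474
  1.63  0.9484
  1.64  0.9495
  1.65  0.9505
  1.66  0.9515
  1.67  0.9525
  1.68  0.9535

€21.28

σ√T = 0.34·√0.25 = 0.1700
ln(S/K) + (r + σ²/2)T = ln(90/70) + (0.054 + 0.34²/2)·0.25 = 0.2513 + 0.0280 = 0.2793
d₁ = 0.2793 / 0.1700 = 1.6427 → 1.64
d₂ = d₁ − σ√T = 1.6427 − 0.1700 = 1.4727 → 1.47
exp(−rT) = exp(−0.054·0.25) = 0.9866
N(d₁) = N(1.64) = 0.9495;  N(d₂) = N(1.47) = 0.9292
C = 90·0.9495 − 70·0.9866·0.9292 = 85.4550 − 64.1724 = 21.2826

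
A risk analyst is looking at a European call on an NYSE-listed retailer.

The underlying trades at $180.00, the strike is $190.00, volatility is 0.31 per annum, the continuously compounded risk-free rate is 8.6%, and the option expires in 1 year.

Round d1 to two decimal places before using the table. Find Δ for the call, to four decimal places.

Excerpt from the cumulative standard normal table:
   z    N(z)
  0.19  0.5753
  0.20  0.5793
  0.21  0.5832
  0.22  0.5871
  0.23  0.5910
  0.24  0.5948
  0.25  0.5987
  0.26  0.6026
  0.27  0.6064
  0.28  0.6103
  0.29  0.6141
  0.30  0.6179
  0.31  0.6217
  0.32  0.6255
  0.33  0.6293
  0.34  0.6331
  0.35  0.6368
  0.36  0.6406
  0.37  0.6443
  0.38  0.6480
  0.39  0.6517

σ√T = 0.31 × 1.0000 = 0.3100
d₁ = [ln(180/190) + (0.086 + ½·0.31²)·1] / (σ√T) = (-0.0541 + 0.1341) / 0.3100 = 0.2580 ⇒ 0.26
N(d₁) = N(0.26) = 0.6026
Δ_call = N(d₁) = 0.6026

0.6026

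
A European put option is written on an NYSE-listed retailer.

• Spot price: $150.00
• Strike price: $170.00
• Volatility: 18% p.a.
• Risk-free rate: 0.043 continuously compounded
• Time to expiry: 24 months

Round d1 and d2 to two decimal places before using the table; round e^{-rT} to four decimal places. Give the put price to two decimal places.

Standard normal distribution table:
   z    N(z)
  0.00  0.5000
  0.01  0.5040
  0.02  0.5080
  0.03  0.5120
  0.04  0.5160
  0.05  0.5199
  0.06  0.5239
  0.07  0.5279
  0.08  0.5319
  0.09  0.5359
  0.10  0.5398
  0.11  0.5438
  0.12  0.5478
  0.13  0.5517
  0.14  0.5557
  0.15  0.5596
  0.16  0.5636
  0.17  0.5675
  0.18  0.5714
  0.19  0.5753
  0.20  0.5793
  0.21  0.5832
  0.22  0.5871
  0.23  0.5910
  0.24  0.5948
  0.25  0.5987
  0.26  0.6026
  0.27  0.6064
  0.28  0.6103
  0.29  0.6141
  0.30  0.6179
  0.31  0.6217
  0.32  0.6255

σ√T = 0.18·√2 = 0.2546
d₁ = [ln(150/170) + (0.043 + ½·0.18²)·2] / (σ√T) = (-0.1252 + 0.1184) / 0.2546 = -0.0266 ⇒ -0.03
d₂ = -0.0266 − 0.2546 = -0.2811 ⇒ -0.28
exp(−rT) = exp(−0.043·2) = 0.9176
N(−d₂) = N(0.28) = 0.6103;  N(−d₁) = N(0.03) = 0.5120
P = 170·0.9176·0.6103 − 150·0.5120 = 95.2019 − 76.8000 = 18.4019

$18.40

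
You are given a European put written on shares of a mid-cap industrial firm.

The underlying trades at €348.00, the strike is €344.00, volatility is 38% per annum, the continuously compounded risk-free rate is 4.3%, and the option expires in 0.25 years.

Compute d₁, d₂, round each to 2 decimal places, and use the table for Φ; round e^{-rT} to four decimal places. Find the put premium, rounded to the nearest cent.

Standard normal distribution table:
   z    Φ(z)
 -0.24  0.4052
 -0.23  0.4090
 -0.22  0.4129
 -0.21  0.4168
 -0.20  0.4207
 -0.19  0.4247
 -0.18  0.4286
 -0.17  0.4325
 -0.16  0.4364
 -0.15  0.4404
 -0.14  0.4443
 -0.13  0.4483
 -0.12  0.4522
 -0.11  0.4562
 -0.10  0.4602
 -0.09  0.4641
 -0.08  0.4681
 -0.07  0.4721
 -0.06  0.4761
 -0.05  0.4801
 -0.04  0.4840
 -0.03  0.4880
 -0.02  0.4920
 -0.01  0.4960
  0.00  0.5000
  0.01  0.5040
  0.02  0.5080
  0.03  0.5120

σ√T = 0.38 × 0.5000 = 0.1900
d₁ = [ln(348/344) + (0.043 + 0.38²/2)·0.25] / 0.1900 = [0.0116 + 0.0288] / 0.1900 = 0.2124 which rounds to 0.21
d₂ = d₁ − σ√T = 0.2124 − 0.1900 = 0.0224 which rounds to 0.02
e^(−rT) = e^(−0.043·0.25) = 0.9893
N(−d₂) = N(-0.02) = 0.4920;  N(−d₁) = N(-0.21) = 0.4168
P = 344·0.9893·0.4920 − 348·0.4168 = 167.4370 − 145.0464 = 22.3906

€22.39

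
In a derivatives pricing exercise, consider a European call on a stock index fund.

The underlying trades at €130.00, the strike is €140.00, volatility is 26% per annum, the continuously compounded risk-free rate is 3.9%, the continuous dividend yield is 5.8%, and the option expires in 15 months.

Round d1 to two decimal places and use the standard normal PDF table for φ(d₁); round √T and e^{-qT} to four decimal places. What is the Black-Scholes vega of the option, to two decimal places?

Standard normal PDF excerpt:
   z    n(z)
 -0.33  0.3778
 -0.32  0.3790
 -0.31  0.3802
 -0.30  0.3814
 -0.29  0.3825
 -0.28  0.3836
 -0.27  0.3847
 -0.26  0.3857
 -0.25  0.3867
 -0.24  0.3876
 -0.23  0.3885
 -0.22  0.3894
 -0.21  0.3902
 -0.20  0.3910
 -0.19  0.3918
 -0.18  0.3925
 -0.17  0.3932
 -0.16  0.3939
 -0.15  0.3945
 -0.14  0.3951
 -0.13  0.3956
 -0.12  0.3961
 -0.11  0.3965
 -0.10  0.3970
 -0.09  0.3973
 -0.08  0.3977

σ√T = 0.26 × 1.1180 = 0.2907
d₁ = [ln(130/140) + (0.039 − 0.058 + 0.26²/2)·1.25] / 0.2907 = [-0.0741 + 0.0185] / 0.2907 = -0.1913 → -0.19
√T = √1.25 = 1.1180
φ(d₁) = φ(-0.19) = 0.3918
e^(−qT) = e^(−0.058·1.25) = 0.9301
vega = S·e^(−qT)·φ(d₁)·√T = 130·0.9301·0.3918·1.1180 = 52.9638
(Call and put vega coincide under Black-Scholes.)

52.96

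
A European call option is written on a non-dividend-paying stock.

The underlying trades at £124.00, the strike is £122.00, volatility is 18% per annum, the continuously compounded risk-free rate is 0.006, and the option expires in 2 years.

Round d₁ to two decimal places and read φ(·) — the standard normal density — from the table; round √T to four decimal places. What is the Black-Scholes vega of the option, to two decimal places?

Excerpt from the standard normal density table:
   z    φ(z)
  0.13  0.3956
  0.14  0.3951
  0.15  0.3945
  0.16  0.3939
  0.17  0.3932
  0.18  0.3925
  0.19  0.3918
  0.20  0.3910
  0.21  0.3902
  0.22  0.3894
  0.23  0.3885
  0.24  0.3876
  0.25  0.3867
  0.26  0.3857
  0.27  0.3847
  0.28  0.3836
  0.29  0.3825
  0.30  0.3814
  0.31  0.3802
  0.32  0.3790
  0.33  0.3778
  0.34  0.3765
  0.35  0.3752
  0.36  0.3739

T = 2;  σ√T = 0.2546
d₁ = [ln(124/122) + (0.006 + 0.18²/2)·2] / 0.2546 = [0.0163 + 0.0444] / 0.2546 = 0.2383 ≈ 0.24
√T = √2 = 1.4142
φ(d₁) = φ(0.24) = 0.3876
vega = S·φ(d₁)·√T = 124·0.3876·1.4142 = 67.9698

67.97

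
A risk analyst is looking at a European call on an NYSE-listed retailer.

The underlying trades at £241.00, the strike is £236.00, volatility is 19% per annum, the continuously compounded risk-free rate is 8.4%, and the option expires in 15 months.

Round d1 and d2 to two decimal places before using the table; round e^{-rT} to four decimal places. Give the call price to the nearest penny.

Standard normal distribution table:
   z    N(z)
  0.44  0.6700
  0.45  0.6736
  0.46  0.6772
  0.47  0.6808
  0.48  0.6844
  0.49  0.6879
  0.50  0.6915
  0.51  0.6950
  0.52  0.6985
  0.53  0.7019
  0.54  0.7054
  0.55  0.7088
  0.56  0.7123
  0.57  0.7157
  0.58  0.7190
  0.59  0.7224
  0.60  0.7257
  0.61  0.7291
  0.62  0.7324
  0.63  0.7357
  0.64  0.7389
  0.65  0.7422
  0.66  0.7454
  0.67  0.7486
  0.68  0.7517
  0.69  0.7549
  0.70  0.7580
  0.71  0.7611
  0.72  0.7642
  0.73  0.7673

£36.52

T = 1.25;  σ√T = 0.2124
d₁ = [ln(241/236) + (0.084 + ½·0.19²)·1.25] / (σ√T) = (0.0210 + 0.1276) / 0.2124 = 0.6992 which rounds to 0.70
d₂ = 0.6992 − 0.2124 = 0.4868 which rounds to 0.49
e^(−rT) = e^(−0.084·1.25) = 0.9003
N(d₁) = N(0.70) = 0.7580;  N(d₂) = N(0.49) = 0.6879
C = 241·0.7580 − 236·0.9003·0.6879 = 182.6780 − 146.1587 = 36.5193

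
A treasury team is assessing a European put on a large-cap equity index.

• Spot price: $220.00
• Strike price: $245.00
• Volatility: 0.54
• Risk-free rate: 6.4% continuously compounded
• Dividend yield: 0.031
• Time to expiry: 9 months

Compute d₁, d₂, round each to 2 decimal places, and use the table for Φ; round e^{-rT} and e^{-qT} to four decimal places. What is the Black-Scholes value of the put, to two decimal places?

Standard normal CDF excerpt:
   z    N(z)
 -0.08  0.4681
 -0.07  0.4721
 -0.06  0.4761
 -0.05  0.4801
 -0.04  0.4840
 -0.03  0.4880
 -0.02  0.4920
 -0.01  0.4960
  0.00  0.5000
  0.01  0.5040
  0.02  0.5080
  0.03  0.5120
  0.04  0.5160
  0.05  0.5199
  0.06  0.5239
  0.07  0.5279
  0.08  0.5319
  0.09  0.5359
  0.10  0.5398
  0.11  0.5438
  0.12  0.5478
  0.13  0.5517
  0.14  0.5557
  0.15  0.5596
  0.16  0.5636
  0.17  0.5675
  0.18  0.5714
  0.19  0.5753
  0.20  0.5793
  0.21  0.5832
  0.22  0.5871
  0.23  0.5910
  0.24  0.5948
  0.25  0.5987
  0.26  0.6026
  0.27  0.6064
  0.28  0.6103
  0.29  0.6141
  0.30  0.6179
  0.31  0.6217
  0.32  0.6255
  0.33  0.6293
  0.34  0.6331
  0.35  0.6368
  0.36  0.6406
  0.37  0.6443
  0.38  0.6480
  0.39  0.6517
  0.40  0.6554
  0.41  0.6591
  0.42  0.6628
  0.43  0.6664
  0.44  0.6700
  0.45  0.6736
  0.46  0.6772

$51.57

σ√T = 0.54·√0.75 = 0.4677
d₁ = [ln(220/245) + (0.064 − 0.031 + ½·0.54²)·0.75] / (σ√T) = (-0.1076 + 0.1341) / 0.4677 = 0.0566 which rounds to 0.06
d₂ = 0.0566 − 0.4677 = -0.4111 which rounds to -0.41
e^(−qT) = e^(−0.031·0.75) = 0.9770;  e^(−rT) = e^(−0.064·0.75) = 0.9531
N(−d₂) = N(0.41) = 0.6591;  N(−d₁) = N(-0.06) = 0.4761
P = 245·0.9531·0.6591 − 220·0.9770·0.4761 = 153.9061 − 102.3329 = 51.5732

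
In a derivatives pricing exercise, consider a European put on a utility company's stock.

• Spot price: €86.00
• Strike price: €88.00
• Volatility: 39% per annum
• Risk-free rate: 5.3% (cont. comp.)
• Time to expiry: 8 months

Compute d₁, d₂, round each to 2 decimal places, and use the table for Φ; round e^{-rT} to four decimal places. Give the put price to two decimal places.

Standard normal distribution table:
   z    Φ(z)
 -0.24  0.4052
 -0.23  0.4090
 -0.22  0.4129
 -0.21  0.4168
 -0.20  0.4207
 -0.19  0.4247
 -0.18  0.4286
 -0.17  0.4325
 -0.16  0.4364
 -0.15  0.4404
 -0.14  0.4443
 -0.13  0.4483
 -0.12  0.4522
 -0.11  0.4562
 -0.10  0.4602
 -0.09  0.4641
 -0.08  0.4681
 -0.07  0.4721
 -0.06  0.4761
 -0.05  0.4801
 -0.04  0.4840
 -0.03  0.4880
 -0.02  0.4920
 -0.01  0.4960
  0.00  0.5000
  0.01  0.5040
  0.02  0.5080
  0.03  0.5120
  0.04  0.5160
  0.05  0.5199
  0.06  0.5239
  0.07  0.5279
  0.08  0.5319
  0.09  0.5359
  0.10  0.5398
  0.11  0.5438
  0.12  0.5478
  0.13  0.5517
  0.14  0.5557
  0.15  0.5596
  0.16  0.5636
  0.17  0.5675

σ√T = 0.39 × 0.8165 = 0.3184
d₁ = [ln(86/88) + (0.053 + 0.39²/2)·0.6667] / 0.3184 = [-0.0230 + 0.0860] / 0.3184 = 0.1980 ⇒ 0.20
d₂ = d₁ − σ√T = 0.1980 − 0.3184 = -0.1205 ⇒ -0.12
e^(−rT) = e^(−0.053·0.6667) = 0.9653
P = 88·0.9653·N(0.12) − 86·N(-0.20) = 88·0.9653·0.5478 − 86·0.4207 = 46.5336 − 36.1802 = 10.3534

€10.35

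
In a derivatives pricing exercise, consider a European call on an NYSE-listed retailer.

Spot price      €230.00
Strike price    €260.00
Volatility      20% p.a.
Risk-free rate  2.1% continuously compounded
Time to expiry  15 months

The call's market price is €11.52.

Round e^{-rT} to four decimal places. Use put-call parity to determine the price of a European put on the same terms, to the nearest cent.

€34.79

e^(−rT) = e^(−0.021·1.25) = 0.9741
Put-call parity: C − P = S − K·e^(−rT) = 230 − 260·0.9741 = 230 − 253.2660 = -23.2660
P = C − (C − P) = 11.52 − (-23.2660) = 34.7860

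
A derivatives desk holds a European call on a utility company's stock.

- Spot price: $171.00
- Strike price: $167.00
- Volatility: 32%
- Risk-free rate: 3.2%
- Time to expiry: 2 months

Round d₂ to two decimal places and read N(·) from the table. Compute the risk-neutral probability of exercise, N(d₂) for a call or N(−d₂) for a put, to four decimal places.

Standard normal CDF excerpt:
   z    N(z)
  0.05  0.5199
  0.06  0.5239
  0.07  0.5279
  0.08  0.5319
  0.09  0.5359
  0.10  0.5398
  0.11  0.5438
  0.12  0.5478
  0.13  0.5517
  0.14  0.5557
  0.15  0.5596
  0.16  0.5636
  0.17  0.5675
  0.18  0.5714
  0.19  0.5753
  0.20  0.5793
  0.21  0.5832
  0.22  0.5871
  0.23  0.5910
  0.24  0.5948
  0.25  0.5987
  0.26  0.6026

0.5636

σ√T = 0.32 × 0.4082 = 0.1306
ln(S/K) + (r + σ²/2)T = ln(171/167) + (0.032 + 0.32²/2)·0.1667 = 0.0237 + 0.0139 = 0.0375
d₁ = 0.0375 / 0.1306 = 0.2873 which rounds to 0.29
d₂ = d₁ − σ√T = 0.2873 − 0.1306 = 0.1567 which rounds to 0.16
Pr(exercise) under Q = N(d₂) = 0.5636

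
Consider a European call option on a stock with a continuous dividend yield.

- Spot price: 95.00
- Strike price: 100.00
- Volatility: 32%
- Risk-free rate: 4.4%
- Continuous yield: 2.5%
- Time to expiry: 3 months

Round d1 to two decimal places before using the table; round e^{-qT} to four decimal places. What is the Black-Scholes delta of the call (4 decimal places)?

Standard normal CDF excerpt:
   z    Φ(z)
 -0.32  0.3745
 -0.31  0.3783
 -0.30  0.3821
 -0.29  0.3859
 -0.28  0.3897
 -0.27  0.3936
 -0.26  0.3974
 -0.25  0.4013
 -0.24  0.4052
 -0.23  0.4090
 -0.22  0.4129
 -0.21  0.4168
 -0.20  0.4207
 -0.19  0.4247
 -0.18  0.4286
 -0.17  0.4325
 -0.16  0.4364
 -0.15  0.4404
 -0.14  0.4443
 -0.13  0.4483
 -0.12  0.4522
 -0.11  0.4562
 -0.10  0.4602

0.4142

σ√T = 0.32·√0.25 = 0.1600
ln(S/K) + (r − q + σ²/2)T = ln(95/100) + (0.044 − 0.025 + 0.32²/2)·0.25 = -0.0513 + 0.0175 = -0.0337
d₁ = -0.0337 / 0.1600 = -0.2109 ≈ -0.21
N(d₁) = N(-0.21) = 0.4168
Δ_call = exp(−qT)·N(d₁) = 0.9938·0.4168 = 0.4142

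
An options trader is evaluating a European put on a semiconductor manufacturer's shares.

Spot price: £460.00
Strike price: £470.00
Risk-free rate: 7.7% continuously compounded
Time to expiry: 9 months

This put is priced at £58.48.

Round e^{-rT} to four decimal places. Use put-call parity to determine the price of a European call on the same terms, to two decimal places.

£74.85

exp(−rT) = exp(−0.077·0.75) = 0.9439
Put-call parity: C − P = S − K·e^(−rT) = 460 − 470·0.9439 = 460 − 443.6330 = 16.3670
C = P + (C − P) = 58.48 + (16.3670) = 74.8470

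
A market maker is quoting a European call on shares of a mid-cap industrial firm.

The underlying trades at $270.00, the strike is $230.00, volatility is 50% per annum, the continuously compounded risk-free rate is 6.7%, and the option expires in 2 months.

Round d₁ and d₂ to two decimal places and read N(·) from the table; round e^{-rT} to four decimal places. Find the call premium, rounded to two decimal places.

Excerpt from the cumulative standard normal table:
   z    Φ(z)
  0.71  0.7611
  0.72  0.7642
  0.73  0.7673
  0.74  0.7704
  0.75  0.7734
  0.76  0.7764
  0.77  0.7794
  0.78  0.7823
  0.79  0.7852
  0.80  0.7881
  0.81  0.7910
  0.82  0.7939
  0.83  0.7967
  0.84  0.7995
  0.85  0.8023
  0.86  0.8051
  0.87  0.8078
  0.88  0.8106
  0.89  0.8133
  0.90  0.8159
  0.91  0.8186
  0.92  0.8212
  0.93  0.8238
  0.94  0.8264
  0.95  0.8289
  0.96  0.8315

$47.90

σ√T = 0.5 × 0.4082 = 0.2041
d₁ = [ln(270/230) + (0.067 + 0.5²/2)·0.1667] / 0.2041 = [0.1603 + 0.0320] / 0.2041 = 0.9423 which rounds to 0.94
d₂ = d₁ − σ√T = 0.9423 − 0.2041 = 0.7382 which rounds to 0.74
e^(−rT) = e^(−0.067·0.1667) = 0.9889
N(d₁) = N(0.94) = 0.8264;  N(d₂) = N(0.74) = 0.7704
C = 270·0.8264 − 230·0.9889·0.7704 = 223.1280 − 175.2252 = 47.9028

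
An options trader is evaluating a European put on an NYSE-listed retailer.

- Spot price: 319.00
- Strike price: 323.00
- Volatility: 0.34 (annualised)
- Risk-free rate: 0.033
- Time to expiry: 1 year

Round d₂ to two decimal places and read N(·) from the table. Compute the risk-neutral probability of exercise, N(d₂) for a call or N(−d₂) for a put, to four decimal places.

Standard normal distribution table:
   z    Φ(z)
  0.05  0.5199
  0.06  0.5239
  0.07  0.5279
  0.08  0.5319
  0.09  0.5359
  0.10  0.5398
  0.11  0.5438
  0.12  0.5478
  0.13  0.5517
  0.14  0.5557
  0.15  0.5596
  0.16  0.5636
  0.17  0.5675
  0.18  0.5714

T = 1;  σ√T = 0.3400
d₁ = [ln(319/323) + (0.033 + ½·0.34²)·1] / (σ√T) = (-0.0125 + 0.0908) / 0.3400 = 0.2304 ⇒ 0.23
d₂ = 0.2304 − 0.3400 = -0.1096 ⇒ -0.11
Risk-neutral Pr[S_T < K] = N(−d₂) = N(0.11) = 0.5438

0.5438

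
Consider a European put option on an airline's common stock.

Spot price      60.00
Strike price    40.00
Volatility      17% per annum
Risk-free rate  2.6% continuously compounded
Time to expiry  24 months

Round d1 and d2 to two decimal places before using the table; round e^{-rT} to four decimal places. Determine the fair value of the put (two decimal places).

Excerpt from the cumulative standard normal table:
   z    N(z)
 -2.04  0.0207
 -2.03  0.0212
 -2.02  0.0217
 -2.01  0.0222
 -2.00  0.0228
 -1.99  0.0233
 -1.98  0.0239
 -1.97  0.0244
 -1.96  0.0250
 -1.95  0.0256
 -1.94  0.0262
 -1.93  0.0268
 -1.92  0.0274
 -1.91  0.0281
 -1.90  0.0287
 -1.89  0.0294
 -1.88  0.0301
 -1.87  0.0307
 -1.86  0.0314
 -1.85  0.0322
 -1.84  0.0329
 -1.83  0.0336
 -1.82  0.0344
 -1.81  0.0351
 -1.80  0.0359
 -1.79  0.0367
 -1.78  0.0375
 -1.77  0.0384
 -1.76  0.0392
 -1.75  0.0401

σ√T = 0.17 × 1.4142 = 0.2404
d₁ = [ln(60/40) + (0.026 + 0.17²/2)·2] / 0.2404 = [0.4055 + 0.0809] / 0.2404 = 2.0230 → 2.02
d₂ = d₁ − σ√T = 2.0230 − 0.2404 = 1.7826 → 1.78
e^(−rT) = e^(−0.026·2) = 0.9493
N(−d₂) = N(-1.78) = 0.0375;  N(−d₁) = N(-2.02) = 0.0217
P = 40·0.9493·0.0375 − 60·0.0217 = 1.4240 − 1.3020 = 0.1220

0.12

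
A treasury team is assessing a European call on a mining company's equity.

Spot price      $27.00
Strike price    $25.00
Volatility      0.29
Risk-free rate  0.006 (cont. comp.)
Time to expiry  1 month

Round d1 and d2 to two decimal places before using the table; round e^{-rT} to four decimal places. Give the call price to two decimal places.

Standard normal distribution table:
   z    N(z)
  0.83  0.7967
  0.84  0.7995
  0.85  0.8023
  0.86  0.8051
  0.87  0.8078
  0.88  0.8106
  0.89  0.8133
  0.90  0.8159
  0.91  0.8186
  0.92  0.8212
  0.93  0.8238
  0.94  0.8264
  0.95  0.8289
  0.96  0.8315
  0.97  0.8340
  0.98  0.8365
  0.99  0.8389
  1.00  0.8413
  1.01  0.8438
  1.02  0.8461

$2.26

T = 0.08333;  σ√T = 0.0837
d₁ = [ln(27/25) + (0.006 + ½·0.29²)·0.08333] / (σ√T) = (0.0770 + 0.0040) / 0.0837 = 0.9671 ⇒ 0.97
d₂ = 0.9671 − 0.0837 = 0.8834 ⇒ 0.88
exp(−rT) = exp(−0.006·0.08333) = 0.9995
N(d₁) = N(0.97) = 0.8340;  N(d₂) = N(0.88) = 0.8106
C = 27·0.8340 − 25·0.9995·0.8106 = 22.5180 − 20.2549 = 2.2631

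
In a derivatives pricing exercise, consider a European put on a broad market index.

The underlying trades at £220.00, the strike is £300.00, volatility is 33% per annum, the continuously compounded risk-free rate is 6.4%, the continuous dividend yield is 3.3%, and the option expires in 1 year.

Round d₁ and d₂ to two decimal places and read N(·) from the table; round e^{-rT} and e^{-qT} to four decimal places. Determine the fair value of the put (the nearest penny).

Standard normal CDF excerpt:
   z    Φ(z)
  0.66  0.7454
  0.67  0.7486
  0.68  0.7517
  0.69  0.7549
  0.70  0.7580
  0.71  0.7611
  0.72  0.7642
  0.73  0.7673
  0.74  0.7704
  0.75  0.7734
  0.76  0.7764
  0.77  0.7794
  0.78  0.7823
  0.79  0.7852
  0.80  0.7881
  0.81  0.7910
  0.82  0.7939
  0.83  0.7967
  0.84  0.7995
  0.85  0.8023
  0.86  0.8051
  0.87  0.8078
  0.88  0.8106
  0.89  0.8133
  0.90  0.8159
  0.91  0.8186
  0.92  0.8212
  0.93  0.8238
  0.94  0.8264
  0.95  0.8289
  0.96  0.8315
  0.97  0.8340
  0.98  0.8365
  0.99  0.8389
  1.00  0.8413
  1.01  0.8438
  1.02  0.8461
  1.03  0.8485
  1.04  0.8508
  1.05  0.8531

£77.45

σ√T = 0.33·√1 = 0.3300
d₁ = [ln(220/300) + (0.064 − 0.033 + 0.33²/2)·1] / 0.3300 = [-0.3102 + 0.0854] / 0.3300 = -0.6809 → -0.68
d₂ = d₁ − σ√T = -0.6809 − 0.3300 = -1.0109 → -1.01
e^(−qT) = e^(−0.033·1) = 0.9675;  e^(−rT) = e^(−0.064·1) = 0.9380
P = 300·0.9380·N(1.01) − 220·0.9675·N(0.68) = 300·0.9380·0.8438 − 220·0.9675·0.7517 = 237.4453 − 159.9993 = 77.4460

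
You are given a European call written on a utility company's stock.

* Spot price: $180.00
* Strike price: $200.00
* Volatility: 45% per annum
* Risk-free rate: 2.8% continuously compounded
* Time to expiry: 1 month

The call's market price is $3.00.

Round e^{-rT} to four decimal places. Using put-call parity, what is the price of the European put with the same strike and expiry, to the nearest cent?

$22.54

exp(−rT) = exp(−0.028·0.08333) = 0.9977
Put-call parity: C − P = S − K·e^(−rT) = 180 − 200·0.9977 = 180 − 199.5400 = -19.5400
P = C − (C − P) = 3.00 − (-19.5400) = 22.5400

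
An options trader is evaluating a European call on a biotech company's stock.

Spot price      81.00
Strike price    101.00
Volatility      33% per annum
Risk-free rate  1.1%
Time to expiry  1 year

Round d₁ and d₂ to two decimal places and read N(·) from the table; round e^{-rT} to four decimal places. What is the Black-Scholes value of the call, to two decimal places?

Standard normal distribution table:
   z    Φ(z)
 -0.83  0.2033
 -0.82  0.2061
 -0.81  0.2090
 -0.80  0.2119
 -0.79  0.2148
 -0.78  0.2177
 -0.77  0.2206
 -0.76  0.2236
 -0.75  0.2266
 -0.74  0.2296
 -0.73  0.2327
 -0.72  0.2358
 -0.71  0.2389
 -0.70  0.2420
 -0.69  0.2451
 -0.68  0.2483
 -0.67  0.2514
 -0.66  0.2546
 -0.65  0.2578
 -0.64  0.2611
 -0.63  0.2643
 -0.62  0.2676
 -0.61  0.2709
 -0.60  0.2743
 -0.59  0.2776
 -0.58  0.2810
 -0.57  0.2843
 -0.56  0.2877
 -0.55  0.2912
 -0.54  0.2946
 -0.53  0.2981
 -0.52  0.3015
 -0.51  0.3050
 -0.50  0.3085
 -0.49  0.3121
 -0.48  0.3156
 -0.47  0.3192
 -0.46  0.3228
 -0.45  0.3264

4.69

σ√T = 0.33·√1 = 0.3300
d₁ = [ln(81/101) + (0.011 + 0.33²/2)·1] / 0.3300 = [-0.2207 + 0.0655] / 0.3300 = -0.4704 ≈ -0.47
d₂ = d₁ − σ√T = -0.4704 − 0.3300 = -0.8004 ≈ -0.80
e^(−rT) = e^(−0.011·1) = 0.9891
N(d₁) = N(-0.47) = 0.3192;  N(d₂) = N(-0.80) = 0.2119
C = 81·0.3192 − 101·0.9891·0.2119 = 25.8552 − 21.1686 = 4.6866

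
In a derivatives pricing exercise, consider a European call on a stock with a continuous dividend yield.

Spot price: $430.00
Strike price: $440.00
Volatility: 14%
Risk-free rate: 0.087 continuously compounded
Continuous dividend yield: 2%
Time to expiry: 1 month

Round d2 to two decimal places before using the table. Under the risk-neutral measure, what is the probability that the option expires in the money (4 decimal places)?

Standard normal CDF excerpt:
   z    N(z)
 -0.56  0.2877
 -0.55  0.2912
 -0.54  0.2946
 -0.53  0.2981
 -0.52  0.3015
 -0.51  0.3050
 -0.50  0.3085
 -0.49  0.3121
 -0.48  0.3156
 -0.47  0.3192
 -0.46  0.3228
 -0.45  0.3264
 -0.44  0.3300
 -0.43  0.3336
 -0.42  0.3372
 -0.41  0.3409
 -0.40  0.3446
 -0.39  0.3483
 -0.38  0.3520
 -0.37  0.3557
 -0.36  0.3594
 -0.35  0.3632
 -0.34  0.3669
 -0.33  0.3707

0.3264

σ√T = 0.14 × 0.2887 = 0.0404
d₁ = [ln(430/440) + (0.087 − 0.02 + 0.14²/2)·0.08333] / 0.0404 = [-0.0230 + 0.0064] / 0.0404 = -0.4105 which rounds to -0.41
d₂ = d₁ − σ√T = -0.4105 − 0.0404 = -0.4509 which rounds to -0.45
Risk-neutral Pr[S_T > K] = N(d₂) = N(-0.45) = 0.3264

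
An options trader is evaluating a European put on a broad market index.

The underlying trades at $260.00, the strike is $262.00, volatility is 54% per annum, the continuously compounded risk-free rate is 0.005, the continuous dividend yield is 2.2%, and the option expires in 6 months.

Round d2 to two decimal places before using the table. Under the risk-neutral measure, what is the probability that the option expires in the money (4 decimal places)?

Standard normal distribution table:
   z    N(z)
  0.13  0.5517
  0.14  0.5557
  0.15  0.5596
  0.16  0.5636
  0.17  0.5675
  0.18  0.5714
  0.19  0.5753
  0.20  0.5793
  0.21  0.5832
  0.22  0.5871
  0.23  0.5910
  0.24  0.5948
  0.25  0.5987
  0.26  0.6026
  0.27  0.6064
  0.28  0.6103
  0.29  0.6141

0.5910

T = 0.5;  σ√T = 0.3818
ln(S/K) + (r − q + σ²/2)T = ln(260/262) + (0.005 − 0.022 + 0.54²/2)·0.5 = -0.0077 + 0.0644 = 0.0567
d₁ = 0.0567 / 0.3818 = 0.1486 → 0.15
d₂ = d₁ − σ√T = 0.1486 − 0.3818 = -0.2332 → -0.23
Risk-neutral Pr[S_T < K] = N(−d₂) = N(0.23) = 0.5910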